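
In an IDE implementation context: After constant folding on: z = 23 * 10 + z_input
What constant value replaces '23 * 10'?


Identifying constant sub-expression:
  Original: z = 23 * 10 + z_input
  23 and 10 are both compile-time constants
  Evaluating: 23 * 10 = 230
  After folding: z = 230 + z_input

230


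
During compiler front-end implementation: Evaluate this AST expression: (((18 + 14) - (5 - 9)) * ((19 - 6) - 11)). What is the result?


Expression: (((18 + 14) - (5 - 9)) * ((19 - 6) - 11))
Evaluating step by step:
  18 + 14 = 32
  5 - 9 = -4
  32 - -4 = 36
  19 - 6 = 13
  13 - 11 = 2
  36 * 2 = 72
Result: 72

72


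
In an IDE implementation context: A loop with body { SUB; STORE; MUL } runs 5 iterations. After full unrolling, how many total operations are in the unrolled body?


Loop body operations: SUB, STORE, MUL (3 ops per iteration)
Unrolling 5 iterations:
  Iteration 1: SUB, STORE, MUL (3 ops)
  Iteration 2: SUB, STORE, MUL (3 ops)
  Iteration 3: SUB, STORE, MUL (3 ops)
  Iteration 4: SUB, STORE, MUL (3 ops)
  Iteration 5: SUB, STORE, MUL (3 ops)
Total: 5 iterations * 3 ops/iter = 15 operations

15


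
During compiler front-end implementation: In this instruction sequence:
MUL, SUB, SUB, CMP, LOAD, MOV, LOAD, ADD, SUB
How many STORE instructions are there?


Scanning instruction sequence for STORE:
  Position 1: MUL
  Position 2: SUB
  Position 3: SUB
  Position 4: CMP
  Position 5: LOAD
  Position 6: MOV
  Position 7: LOAD
  Position 8: ADD
  Position 9: SUB
Matches at positions: []
Total STORE count: 0

0


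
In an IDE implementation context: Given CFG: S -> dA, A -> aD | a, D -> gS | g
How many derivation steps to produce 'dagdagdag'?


Grammar: S -> dA, A -> aD | a, D -> gS | g
Deriving 'dagdagdag':
Step 1: S -> dA => dA
Step 2: A -> aD => daD
Step 3: D -> gS => dagS
Step 4: S -> dA => dagdA
Step 5: A -> aD => dagdaD
Step 6: D -> gS => dagdagS
Step 7: S -> dA => dagdagdA
Step 8: A -> aD => dagdagdaD
Step 9: D -> g => dagdagdag
Total derivation steps: 9

9


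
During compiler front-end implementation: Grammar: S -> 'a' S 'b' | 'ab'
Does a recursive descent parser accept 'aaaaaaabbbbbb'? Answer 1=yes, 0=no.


Grammar accepts strings of the form a^n b^n (n >= 1)
Word: 'aaaaaaabbbbbb'
Counting: 7 a's and 6 b's
Check: 7 == 6? No
Mismatch: a-count != b-count
Rejected

0


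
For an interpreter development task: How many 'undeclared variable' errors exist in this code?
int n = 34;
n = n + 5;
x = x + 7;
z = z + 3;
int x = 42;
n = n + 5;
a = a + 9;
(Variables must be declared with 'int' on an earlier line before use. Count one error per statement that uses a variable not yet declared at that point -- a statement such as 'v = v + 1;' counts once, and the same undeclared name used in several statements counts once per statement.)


Scanning code line by line:
  Line 1: declare 'n' -> declared = ['n']
  Line 2: use 'n' -> OK (declared)
  Line 3: use 'x' -> ERROR (undeclared)
  Line 4: use 'z' -> ERROR (undeclared)
  Line 5: declare 'x' -> declared = ['n', 'x']
  Line 6: use 'n' -> OK (declared)
  Line 7: use 'a' -> ERROR (undeclared)
Total undeclared variable errors: 3

3


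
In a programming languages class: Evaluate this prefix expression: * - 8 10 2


Parsing prefix expression: * - 8 10 2
Step 1: Innermost operation '- 8 10'
  8 - 10 = -2
Step 2: Outer operation '* [-2] 2'
  -2 * 2 = -4

-4


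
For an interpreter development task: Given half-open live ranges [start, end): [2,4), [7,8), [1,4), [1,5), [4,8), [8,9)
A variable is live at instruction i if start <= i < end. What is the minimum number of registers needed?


Live ranges:
  Var0: [2, 4)
  Var1: [7, 8)
  Var2: [1, 4)
  Var3: [1, 5)
  Var4: [4, 8)
  Var5: [8, 9)
Sweep-line events (position, delta, active):
  pos=1 start -> active=1
  pos=1 start -> active=2
  pos=2 start -> active=3
  pos=4 end -> active=2
  pos=4 end -> active=1
  pos=4 start -> active=2
  pos=5 end -> active=1
  pos=7 start -> active=2
  pos=8 end -> active=1
  pos=8 end -> active=0
  pos=8 start -> active=1
  pos=9 end -> active=0
Maximum simultaneous active: 3
Minimum registers needed: 3

3


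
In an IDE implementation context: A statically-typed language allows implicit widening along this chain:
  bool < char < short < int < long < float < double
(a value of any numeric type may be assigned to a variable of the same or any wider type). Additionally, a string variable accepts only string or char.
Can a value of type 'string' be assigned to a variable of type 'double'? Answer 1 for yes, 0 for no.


Target variable type: double
Source value type: string
Rule: string cannot widen to any numeric type
Result: 0

0


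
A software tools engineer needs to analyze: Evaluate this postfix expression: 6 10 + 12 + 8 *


Processing tokens left to right:
Push 6, Push 10
Pop 6 and 10, compute 6 + 10 = 16, push 16
Push 12
Pop 16 and 12, compute 16 + 12 = 28, push 28
Push 8
Pop 28 and 8, compute 28 * 8 = 224, push 224
Stack result: 224

224


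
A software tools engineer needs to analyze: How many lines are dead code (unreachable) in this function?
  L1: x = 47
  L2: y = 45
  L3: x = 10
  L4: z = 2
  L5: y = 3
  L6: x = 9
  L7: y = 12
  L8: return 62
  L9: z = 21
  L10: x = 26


Analyzing control flow:
  L1: reachable (before return)
  L2: reachable (before return)
  L3: reachable (before return)
  L4: reachable (before return)
  L5: reachable (before return)
  L6: reachable (before return)
  L7: reachable (before return)
  L8: reachable (return statement)
  L9: DEAD (after return at L8)
  L10: DEAD (after return at L8)
Return at L8, total lines = 10
Dead lines: L9 through L10
Count: 2

2


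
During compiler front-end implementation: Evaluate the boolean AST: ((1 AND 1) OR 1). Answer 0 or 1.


Step 1: Evaluate inner node
  1 AND 1 = 1
Step 2: Evaluate root node
  1 OR 1 = 1

1


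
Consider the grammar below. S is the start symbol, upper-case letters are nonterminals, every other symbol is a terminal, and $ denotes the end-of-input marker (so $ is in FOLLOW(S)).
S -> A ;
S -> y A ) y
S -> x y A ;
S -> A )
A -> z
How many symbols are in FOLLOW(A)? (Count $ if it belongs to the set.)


S is the start symbol and does not occur in any rule body, so FOLLOW(S) = {$}.
Examining every occurrence of A in a rule body:
  S -> A ; : A is followed by terminal ';' -> add ';'
  S -> y A ) y : A is followed by terminal ')' -> add ')'
  S -> x y A ; : A is followed by terminal ';' -> add ';' (already in the set)
  S -> A ) : A is followed by terminal ')' -> add ')' (already in the set)
  A -> z : A does not occur in the body -> contributes nothing
FOLLOW(A) = {), ;}
Count: 2

2


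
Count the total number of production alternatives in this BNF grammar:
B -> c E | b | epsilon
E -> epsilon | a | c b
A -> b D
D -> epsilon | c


Counting alternatives per rule:
  B: 3 alternative(s)
  E: 3 alternative(s)
  A: 1 alternative(s)
  D: 2 alternative(s)
Sum: 3 + 3 + 1 + 2 = 9

9


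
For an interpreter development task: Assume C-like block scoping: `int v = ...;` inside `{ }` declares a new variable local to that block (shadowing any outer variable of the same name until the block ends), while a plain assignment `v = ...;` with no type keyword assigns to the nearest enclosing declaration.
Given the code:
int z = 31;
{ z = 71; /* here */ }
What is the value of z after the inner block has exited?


Analyzing scoping rules:
Outer scope: declares z = 31
Inner block: 'z = 71;' has no type keyword, so it is an assignment to the outer z (no shadowing)
The assignment changed the outer variable itself, so the new value persists after the block -> 71
Result: 71

71


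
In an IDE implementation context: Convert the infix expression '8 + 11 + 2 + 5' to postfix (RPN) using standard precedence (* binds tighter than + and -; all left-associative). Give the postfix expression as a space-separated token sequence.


Applying the shunting-yard algorithm:
  Operand 8 -> output
  Push '+' onto operator stack -> op-stack: [+]
  Operand 11 -> output
  See '+' (prec 1); top '+' (prec 1) >= it -> pop '+' to output
  Push '+' onto operator stack -> op-stack: [+]
  Operand 2 -> output
  See '+' (prec 1); top '+' (prec 1) >= it -> pop '+' to output
  Push '+' onto operator stack -> op-stack: [+]
  Operand 5 -> output
  End of input: pop '+' to output
Postfix result: 8 11 + 2 + 5 +

8 11 + 2 + 5 +


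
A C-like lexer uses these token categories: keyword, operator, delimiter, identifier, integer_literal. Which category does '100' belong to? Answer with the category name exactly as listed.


Token: '100'
Checking categories:
  identifier: no
  integer_literal: YES
  operator: no
  keyword: no
  delimiter: no
Category: integer_literal

integer_literal


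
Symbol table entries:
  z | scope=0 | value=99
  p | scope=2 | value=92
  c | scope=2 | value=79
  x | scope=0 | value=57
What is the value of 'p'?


Searching symbol table for 'p':
  z | scope=0 | value=99
  p | scope=2 | value=92 <- MATCH
  c | scope=2 | value=79
  x | scope=0 | value=57
Found 'p' at scope 2 with value 92

92


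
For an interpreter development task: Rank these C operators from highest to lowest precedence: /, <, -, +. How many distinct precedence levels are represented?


Looking up precedence for each operator:
  / -> precedence 6
  < -> precedence 4
  - -> precedence 5
  + -> precedence 5
Sorted highest to lowest: /, -, +, <
Distinct precedence values: [6, 5, 4]
Number of distinct levels: 3

3


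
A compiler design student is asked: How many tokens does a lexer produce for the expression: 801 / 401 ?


Scanning '801 / 401'
Token 1: '801' -> integer_literal
Token 2: '/' -> operator
Token 3: '401' -> integer_literal
Total tokens: 3

3


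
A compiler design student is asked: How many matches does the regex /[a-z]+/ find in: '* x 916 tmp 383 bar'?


Pattern: /[a-z]+/ (identifiers)
Input: '* x 916 tmp 383 bar'
Scanning for matches:
  Match 1: 'x'
  Match 2: 'tmp'
  Match 3: 'bar'
Total matches: 3

3


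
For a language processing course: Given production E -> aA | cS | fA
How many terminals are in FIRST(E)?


Production: E -> aA | cS | fA
Examining each alternative for leading terminals:
  E -> aA : first terminal = 'a'
  E -> cS : first terminal = 'c'
  E -> fA : first terminal = 'f'
FIRST(E) = {a, c, f}
Count: 3

3


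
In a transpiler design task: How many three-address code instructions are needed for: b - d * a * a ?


Expression: b - d * a * a
Generating three-address code (respecting * over +/- precedence):
  Instruction 1: t1 = d * a
  Instruction 2: t2 = t1 * a
  Instruction 3: t3 = b - t2
Total instructions: 3

3


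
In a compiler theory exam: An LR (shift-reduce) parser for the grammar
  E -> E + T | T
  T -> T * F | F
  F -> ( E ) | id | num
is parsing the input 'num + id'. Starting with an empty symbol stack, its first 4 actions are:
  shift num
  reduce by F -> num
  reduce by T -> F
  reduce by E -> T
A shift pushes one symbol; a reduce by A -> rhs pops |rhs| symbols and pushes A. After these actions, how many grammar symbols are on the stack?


Tracking the symbol stack through each action:
  Action 1: shift 'num' : push -> stack = [num] (size 1)
  Action 2: reduce by F -> num : pop 1, push F -> stack = [F] (size 1)
  Action 3: reduce by T -> F : pop 1, push T -> stack = [T] (size 1)
  Action 4: reduce by E -> T : pop 1, push E -> stack = [E] (size 1)
Final stack size: 1

1


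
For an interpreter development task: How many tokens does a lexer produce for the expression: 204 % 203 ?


Scanning '204 % 203'
Token 1: '204' -> integer_literal
Token 2: '%' -> operator
Token 3: '203' -> integer_literal
Total tokens: 3

3


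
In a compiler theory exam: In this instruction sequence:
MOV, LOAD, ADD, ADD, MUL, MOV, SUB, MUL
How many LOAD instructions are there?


Scanning instruction sequence for LOAD:
  Position 1: MOV
  Position 2: LOAD <- MATCH
  Position 3: ADD
  Position 4: ADD
  Position 5: MUL
  Position 6: MOV
  Position 7: SUB
  Position 8: MUL
Matches at positions: [2]
Total LOAD count: 1

1


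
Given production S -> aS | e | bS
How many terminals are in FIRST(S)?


Production: S -> aS | e | bS
Examining each alternative for leading terminals:
  S -> aS : first terminal = 'a'
  S -> e : first terminal = 'e'
  S -> bS : first terminal = 'b'
FIRST(S) = {a, b, e}
Count: 3

3


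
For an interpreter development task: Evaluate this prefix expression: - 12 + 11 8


Parsing prefix expression: - 12 + 11 8
Step 1: Innermost operation '+ 11 8'
  11 + 8 = 19
Step 2: Outer operation '- 12 [19]'
  12 - 19 = -7

-7


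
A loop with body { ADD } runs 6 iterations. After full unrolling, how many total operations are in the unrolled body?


Loop body operations: ADD (1 op per iteration)
Unrolling 6 iterations:
  Iteration 1: ADD (1 ops)
  Iteration 2: ADD (1 ops)
  Iteration 3: ADD (1 ops)
  Iteration 4: ADD (1 ops)
  Iteration 5: ADD (1 ops)
  Iteration 6: ADD (1 ops)
Total: 6 iterations * 1 ops/iter = 6 operations

6


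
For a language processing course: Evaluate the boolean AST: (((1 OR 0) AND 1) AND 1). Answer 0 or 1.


Step 1: Evaluate inner node
  1 OR 0 = 1
Step 2: Evaluate next node
  1 AND 1 = 1
Step 3: Evaluate root node
  1 AND 1 = 1

1


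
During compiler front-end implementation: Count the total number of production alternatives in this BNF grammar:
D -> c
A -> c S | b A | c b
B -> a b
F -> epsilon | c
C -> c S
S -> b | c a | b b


Counting alternatives per rule:
  D: 1 alternative(s)
  A: 3 alternative(s)
  B: 1 alternative(s)
  F: 2 alternative(s)
  C: 1 alternative(s)
  S: 3 alternative(s)
Sum: 1 + 3 + 1 + 2 + 1 + 3 = 11

11


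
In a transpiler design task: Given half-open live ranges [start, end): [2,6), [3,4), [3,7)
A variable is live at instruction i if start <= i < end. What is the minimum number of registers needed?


Live ranges:
  Var0: [2, 6)
  Var1: [3, 4)
  Var2: [3, 7)
Sweep-line events (position, delta, active):
  pos=2 start -> active=1
  pos=3 start -> active=2
  pos=3 start -> active=3
  pos=4 end -> active=2
  pos=6 end -> active=1
  pos=7 end -> active=0
Maximum simultaneous active: 3
Minimum registers needed: 3

3


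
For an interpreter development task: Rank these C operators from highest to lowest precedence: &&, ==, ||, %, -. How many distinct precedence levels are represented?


Looking up precedence for each operator:
  && -> precedence 2
  == -> precedence 3
  || -> precedence 1
  % -> precedence 6
  - -> precedence 5
Sorted highest to lowest: %, -, ==, &&, ||
Distinct precedence values: [6, 5, 3, 2, 1]
Number of distinct levels: 5

5


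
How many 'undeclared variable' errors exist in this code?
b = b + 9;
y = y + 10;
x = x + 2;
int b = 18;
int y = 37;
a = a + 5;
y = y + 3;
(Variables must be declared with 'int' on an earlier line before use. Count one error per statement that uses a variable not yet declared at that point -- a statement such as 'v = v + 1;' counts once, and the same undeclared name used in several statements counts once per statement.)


Scanning code line by line:
  Line 1: use 'b' -> ERROR (undeclared)
  Line 2: use 'y' -> ERROR (undeclared)
  Line 3: use 'x' -> ERROR (undeclared)
  Line 4: declare 'b' -> declared = ['b']
  Line 5: declare 'y' -> declared = ['b', 'y']
  Line 6: use 'a' -> ERROR (undeclared)
  Line 7: use 'y' -> OK (declared)
Total undeclared variable errors: 4

4


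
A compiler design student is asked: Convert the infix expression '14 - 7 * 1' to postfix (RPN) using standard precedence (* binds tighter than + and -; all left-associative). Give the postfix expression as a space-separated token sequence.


Applying the shunting-yard algorithm:
  Operand 14 -> output
  Push '-' onto operator stack -> op-stack: [-]
  Operand 7 -> output
  Push '*' onto operator stack -> op-stack: [-, *]
  Operand 1 -> output
  End of input: pop '*' to output
  End of input: pop '-' to output
Postfix result: 14 7 1 * -

14 7 1 * -


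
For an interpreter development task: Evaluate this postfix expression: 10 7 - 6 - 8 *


Processing tokens left to right:
Push 10, Push 7
Pop 10 and 7, compute 10 - 7 = 3, push 3
Push 6
Pop 3 and 6, compute 3 - 6 = -3, push -3
Push 8
Pop -3 and 8, compute -3 * 8 = -24, push -24
Stack result: -24

-24


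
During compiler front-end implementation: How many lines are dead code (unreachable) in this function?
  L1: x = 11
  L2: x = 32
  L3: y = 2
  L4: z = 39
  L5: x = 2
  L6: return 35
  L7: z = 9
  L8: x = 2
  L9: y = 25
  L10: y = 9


Analyzing control flow:
  L1: reachable (before return)
  L2: reachable (before return)
  L3: reachable (before return)
  L4: reachable (before return)
  L5: reachable (before return)
  L6: reachable (return statement)
  L7: DEAD (after return at L6)
  L8: DEAD (after return at L6)
  L9: DEAD (after return at L6)
  L10: DEAD (after return at L6)
Return at L6, total lines = 10
Dead lines: L7 through L10
Count: 4

4


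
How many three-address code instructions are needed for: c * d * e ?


Expression: c * d * e
Generating three-address code (respecting * over +/- precedence):
  Instruction 1: t1 = c * d
  Instruction 2: t2 = t1 * e
Total instructions: 2

2


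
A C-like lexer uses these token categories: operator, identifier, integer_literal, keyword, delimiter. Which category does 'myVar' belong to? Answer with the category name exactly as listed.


Token: 'myVar'
Checking categories:
  identifier: YES
  integer_literal: no
  operator: no
  keyword: no
  delimiter: no
Category: identifier

identifier


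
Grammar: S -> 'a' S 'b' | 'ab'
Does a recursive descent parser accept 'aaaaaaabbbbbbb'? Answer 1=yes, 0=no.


Grammar accepts strings of the form a^n b^n (n >= 1)
Word: 'aaaaaaabbbbbbb'
Counting: 7 a's and 7 b's
Check: 7 == 7? Yes
Derivation (S -> aSb applied 6 time(s), then S -> ab): S => aSb => aaSbb => aaaSbbb => aaaaSbbbb => aaaaaSbbbbb => aaaaaaSbbbbbb => aaaaaaabbbbbbb
Accepted

1


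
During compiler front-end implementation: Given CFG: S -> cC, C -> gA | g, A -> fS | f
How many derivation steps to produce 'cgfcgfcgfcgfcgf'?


Grammar: S -> cC, C -> gA | g, A -> fS | f
Deriving 'cgfcgfcgfcgfcgf':
Step 1: S -> cC => cC
Step 2: C -> gA => cgA
Step 3: A -> fS => cgfS
Step 4: S -> cC => cgfcC
Step 5: C -> gA => cgfcgA
Step 6: A -> fS => cgfcgfS
Step 7: S -> cC => cgfcgfcC
Step 8: C -> gA => cgfcgfcgA
Step 9: A -> fS => cgfcgfcgfS
Step 10: S -> cC => cgfcgfcgfcC
Step 11: C -> gA => cgfcgfcgfcgA
Step 12: A -> fS => cgfcgfcgfcgfS
Step 13: S -> cC => cgfcgfcgfcgfcC
Step 14: C -> gA => cgfcgfcgfcgfcgA
Step 15: A -> f => cgfcgfcgfcgfcgf
Total derivation steps: 15

15


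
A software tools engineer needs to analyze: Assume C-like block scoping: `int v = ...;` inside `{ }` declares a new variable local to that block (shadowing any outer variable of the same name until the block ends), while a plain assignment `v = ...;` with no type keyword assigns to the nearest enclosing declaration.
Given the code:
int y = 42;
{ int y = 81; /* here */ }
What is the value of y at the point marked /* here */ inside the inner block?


Analyzing scoping rules:
Outer scope: declares y = 42
Inner block: 'int y = 81;' declares a NEW y that shadows the outer one
Inside the block the inner declaration is in scope -> 81
Result: 81

81


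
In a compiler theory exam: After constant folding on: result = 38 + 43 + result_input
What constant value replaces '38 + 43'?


Identifying constant sub-expression:
  Original: result = 38 + 43 + result_input
  38 and 43 are both compile-time constants
  Evaluating: 38 + 43 = 81
  After folding: result = 81 + result_input

81


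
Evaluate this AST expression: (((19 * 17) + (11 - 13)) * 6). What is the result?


Expression: (((19 * 17) + (11 - 13)) * 6)
Evaluating step by step:
  19 * 17 = 323
  11 - 13 = -2
  323 + -2 = 321
  321 * 6 = 1926
Result: 1926

1926


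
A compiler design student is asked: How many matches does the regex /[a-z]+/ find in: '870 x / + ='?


Pattern: /[a-z]+/ (identifiers)
Input: '870 x / + ='
Scanning for matches:
  Match 1: 'x'
Total matches: 1

1


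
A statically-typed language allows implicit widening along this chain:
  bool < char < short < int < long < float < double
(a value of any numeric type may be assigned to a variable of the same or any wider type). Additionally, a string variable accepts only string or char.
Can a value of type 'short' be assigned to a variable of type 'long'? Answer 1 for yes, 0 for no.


Target variable type: long
Source value type: short
Numeric ranks: short=2, long=4
Widening allowed iff rank(source) <= rank(target): 2 <= 4? Yes
Result: 1

1


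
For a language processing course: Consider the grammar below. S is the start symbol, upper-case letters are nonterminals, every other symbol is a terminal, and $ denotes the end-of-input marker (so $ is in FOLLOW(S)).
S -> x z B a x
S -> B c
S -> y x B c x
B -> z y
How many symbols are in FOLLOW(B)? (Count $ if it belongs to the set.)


S is the start symbol and does not occur in any rule body, so FOLLOW(S) = {$}.
Examining every occurrence of B in a rule body:
  S -> x z B a x : B is followed by terminal 'a' -> add 'a'
  S -> B c : B is followed by terminal 'c' -> add 'c'
  S -> y x B c x : B is followed by terminal 'c' -> add 'c' (already in the set)
  B -> z y : B does not occur in the body -> contributes nothing
FOLLOW(B) = {a, c}
Count: 2

2


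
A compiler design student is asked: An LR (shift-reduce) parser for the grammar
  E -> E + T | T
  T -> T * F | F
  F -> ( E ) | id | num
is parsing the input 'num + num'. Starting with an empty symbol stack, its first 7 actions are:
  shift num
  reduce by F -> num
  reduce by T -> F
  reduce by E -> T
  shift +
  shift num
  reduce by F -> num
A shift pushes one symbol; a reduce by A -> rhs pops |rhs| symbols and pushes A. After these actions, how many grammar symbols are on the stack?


Tracking the symbol stack through each action:
  Action 1: shift 'num' : push -> stack = [num] (size 1)
  Action 2: reduce by F -> num : pop 1, push F -> stack = [F] (size 1)
  Action 3: reduce by T -> F : pop 1, push T -> stack = [T] (size 1)
  Action 4: reduce by E -> T : pop 1, push E -> stack = [E] (size 1)
  Action 5: shift '+' : push -> stack = [E, +] (size 2)
  Action 6: shift 'num' : push -> stack = [E, +, num] (size 3)
  Action 7: reduce by F -> num : pop 1, push F -> stack = [E, +, F] (size 3)
Final stack size: 3

3


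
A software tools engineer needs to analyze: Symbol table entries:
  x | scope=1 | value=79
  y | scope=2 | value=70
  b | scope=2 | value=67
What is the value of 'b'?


Searching symbol table for 'b':
  x | scope=1 | value=79
  y | scope=2 | value=70
  b | scope=2 | value=67 <- MATCH
Found 'b' at scope 2 with value 67

67


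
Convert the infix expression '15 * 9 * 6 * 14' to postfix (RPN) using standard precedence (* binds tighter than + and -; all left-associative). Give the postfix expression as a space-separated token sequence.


Applying the shunting-yard algorithm:
  Operand 15 -> output
  Push '*' onto operator stack -> op-stack: [*]
  Operand 9 -> output
  See '*' (prec 2); top '*' (prec 2) >= it -> pop '*' to output
  Push '*' onto operator stack -> op-stack: [*]
  Operand 6 -> output
  See '*' (prec 2); top '*' (prec 2) >= it -> pop '*' to output
  Push '*' onto operator stack -> op-stack: [*]
  Operand 14 -> output
  End of input: pop '*' to output
Postfix result: 15 9 * 6 * 14 *

15 9 * 6 * 14 *


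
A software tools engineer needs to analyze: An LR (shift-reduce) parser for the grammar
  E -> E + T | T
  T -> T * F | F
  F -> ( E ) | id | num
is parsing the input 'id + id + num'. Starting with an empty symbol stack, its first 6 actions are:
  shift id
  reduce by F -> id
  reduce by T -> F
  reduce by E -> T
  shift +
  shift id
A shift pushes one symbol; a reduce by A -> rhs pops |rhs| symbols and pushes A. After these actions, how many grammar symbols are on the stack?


Tracking the symbol stack through each action:
  Action 1: shift 'id' : push -> stack = [id] (size 1)
  Action 2: reduce by F -> id : pop 1, push F -> stack = [F] (size 1)
  Action 3: reduce by T -> F : pop 1, push T -> stack = [T] (size 1)
  Action 4: reduce by E -> T : pop 1, push E -> stack = [E] (size 1)
  Action 5: shift '+' : push -> stack = [E, +] (size 2)
  Action 6: shift 'id' : push -> stack = [E, +, id] (size 3)
Final stack size: 3

3


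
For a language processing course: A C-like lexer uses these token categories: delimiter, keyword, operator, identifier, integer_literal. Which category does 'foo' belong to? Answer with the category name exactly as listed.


Token: 'foo'
Checking categories:
  identifier: YES
  integer_literal: no
  operator: no
  keyword: no
  delimiter: no
Category: identifier

identifier


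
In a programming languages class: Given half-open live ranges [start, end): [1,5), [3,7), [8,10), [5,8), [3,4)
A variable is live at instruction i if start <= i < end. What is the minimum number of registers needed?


Live ranges:
  Var0: [1, 5)
  Var1: [3, 7)
  Var2: [8, 10)
  Var3: [5, 8)
  Var4: [3, 4)
Sweep-line events (position, delta, active):
  pos=1 start -> active=1
  pos=3 start -> active=2
  pos=3 start -> active=3
  pos=4 end -> active=2
  pos=5 end -> active=1
  pos=5 start -> active=2
  pos=7 end -> active=1
  pos=8 end -> active=0
  pos=8 start -> active=1
  pos=10 end -> active=0
Maximum simultaneous active: 3
Minimum registers needed: 3

3


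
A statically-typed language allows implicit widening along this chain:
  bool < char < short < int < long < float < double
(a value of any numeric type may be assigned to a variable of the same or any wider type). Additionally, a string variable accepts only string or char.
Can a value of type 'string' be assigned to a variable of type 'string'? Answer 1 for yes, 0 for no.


Target variable type: string
Source value type: string
Rule: string accepts only {string, char}
  source 'string' in {string, char}? Yes
Result: 1

1


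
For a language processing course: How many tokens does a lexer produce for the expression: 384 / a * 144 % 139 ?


Scanning '384 / a * 144 % 139'
Token 1: '384' -> integer_literal
Token 2: '/' -> operator
Token 3: 'a' -> identifier
Token 4: '*' -> operator
Token 5: '144' -> integer_literal
Token 6: '%' -> operator
Token 7: '139' -> integer_literal
Total tokens: 7

7


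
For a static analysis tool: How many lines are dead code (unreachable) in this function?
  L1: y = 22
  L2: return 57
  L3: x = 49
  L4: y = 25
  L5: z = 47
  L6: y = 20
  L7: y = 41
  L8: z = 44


Analyzing control flow:
  L1: reachable (before return)
  L2: reachable (return statement)
  L3: DEAD (after return at L2)
  L4: DEAD (after return at L2)
  L5: DEAD (after return at L2)
  L6: DEAD (after return at L2)
  L7: DEAD (after return at L2)
  L8: DEAD (after return at L2)
Return at L2, total lines = 8
Dead lines: L3 through L8
Count: 6

6


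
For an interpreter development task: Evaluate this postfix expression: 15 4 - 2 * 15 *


Processing tokens left to right:
Push 15, Push 4
Pop 15 and 4, compute 15 - 4 = 11, push 11
Push 2
Pop 11 and 2, compute 11 * 2 = 22, push 22
Push 15
Pop 22 and 15, compute 22 * 15 = 330, push 330
Stack result: 330

330


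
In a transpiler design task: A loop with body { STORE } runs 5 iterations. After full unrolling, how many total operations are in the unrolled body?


Loop body operations: STORE (1 op per iteration)
Unrolling 5 iterations:
  Iteration 1: STORE (1 ops)
  Iteration 2: STORE (1 ops)
  Iteration 3: STORE (1 ops)
  Iteration 4: STORE (1 ops)
  Iteration 5: STORE (1 ops)
Total: 5 iterations * 1 ops/iter = 5 operations

5


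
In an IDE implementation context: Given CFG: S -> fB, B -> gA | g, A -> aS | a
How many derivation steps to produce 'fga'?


Grammar: S -> fB, B -> gA | g, A -> aS | a
Deriving 'fga':
Step 1: S -> fB => fB
Step 2: B -> gA => fgA
Step 3: A -> a => fga
Total derivation steps: 3

3


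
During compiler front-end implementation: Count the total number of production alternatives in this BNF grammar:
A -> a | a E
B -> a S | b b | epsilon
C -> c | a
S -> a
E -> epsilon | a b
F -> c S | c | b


Counting alternatives per rule:
  A: 2 alternative(s)
  B: 3 alternative(s)
  C: 2 alternative(s)
  S: 1 alternative(s)
  E: 2 alternative(s)
  F: 3 alternative(s)
Sum: 2 + 3 + 2 + 1 + 2 + 3 = 13

13


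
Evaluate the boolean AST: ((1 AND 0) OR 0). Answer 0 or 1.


Step 1: Evaluate inner node
  1 AND 0 = 0
Step 2: Evaluate root node
  0 OR 0 = 0

0


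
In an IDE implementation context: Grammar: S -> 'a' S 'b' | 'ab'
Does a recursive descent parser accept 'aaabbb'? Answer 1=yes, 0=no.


Grammar accepts strings of the form a^n b^n (n >= 1)
Word: 'aaabbb'
Counting: 3 a's and 3 b's
Check: 3 == 3? Yes
Derivation (S -> aSb applied 2 time(s), then S -> ab): S => aSb => aaSbb => aaabbb
Accepted

1


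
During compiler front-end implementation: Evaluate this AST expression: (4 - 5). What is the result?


Expression: (4 - 5)
Evaluating step by step:
  4 - 5 = -1
Result: -1

-1


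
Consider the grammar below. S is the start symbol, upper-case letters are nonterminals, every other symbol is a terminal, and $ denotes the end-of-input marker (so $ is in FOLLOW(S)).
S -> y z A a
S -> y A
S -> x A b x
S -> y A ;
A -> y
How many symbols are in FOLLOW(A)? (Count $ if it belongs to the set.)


S is the start symbol and does not occur in any rule body, so FOLLOW(S) = {$}.
Examining every occurrence of A in a rule body:
  S -> y z A a : A is followed by terminal 'a' -> add 'a'
  S -> y A : A is at the right end -> add FOLLOW(S) = {$}
  S -> x A b x : A is followed by terminal 'b' -> add 'b'
  S -> y A ; : A is followed by terminal ';' -> add ';'
  A -> y : A does not occur in the body -> contributes nothing
FOLLOW(A) = {;, a, b, $}
Count: 4

4


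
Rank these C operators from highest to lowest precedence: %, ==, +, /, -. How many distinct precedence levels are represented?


Looking up precedence for each operator:
  % -> precedence 6
  == -> precedence 3
  + -> precedence 5
  / -> precedence 6
  - -> precedence 5
Sorted highest to lowest: %, /, +, -, ==
Distinct precedence values: [6, 5, 3]
Number of distinct levels: 3

3


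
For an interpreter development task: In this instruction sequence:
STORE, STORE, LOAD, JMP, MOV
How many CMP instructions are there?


Scanning instruction sequence for CMP:
  Position 1: STORE
  Position 2: STORE
  Position 3: LOAD
  Position 4: JMP
  Position 5: MOV
Matches at positions: []
Total CMP count: 0

0


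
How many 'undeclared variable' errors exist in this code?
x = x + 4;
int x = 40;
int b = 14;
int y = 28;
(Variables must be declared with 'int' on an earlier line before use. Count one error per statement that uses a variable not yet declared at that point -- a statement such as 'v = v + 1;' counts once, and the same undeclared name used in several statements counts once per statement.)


Scanning code line by line:
  Line 1: use 'x' -> ERROR (undeclared)
  Line 2: declare 'x' -> declared = ['x']
  Line 3: declare 'b' -> declared = ['b', 'x']
  Line 4: declare 'y' -> declared = ['b', 'x', 'y']
Total undeclared variable errors: 1

1


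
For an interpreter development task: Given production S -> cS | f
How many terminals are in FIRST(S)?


Production: S -> cS | f
Examining each alternative for leading terminals:
  S -> cS : first terminal = 'c'
  S -> f : first terminal = 'f'
FIRST(S) = {c, f}
Count: 2

2


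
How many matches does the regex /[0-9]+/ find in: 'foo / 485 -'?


Pattern: /[0-9]+/ (int literals)
Input: 'foo / 485 -'
Scanning for matches:
  Match 1: '485'
Total matches: 1

1


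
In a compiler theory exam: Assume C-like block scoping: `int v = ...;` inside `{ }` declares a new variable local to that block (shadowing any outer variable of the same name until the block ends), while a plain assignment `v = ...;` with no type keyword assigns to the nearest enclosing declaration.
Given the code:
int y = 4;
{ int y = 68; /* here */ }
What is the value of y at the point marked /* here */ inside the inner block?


Analyzing scoping rules:
Outer scope: declares y = 4
Inner block: 'int y = 68;' declares a NEW y that shadows the outer one
Inside the block the inner declaration is in scope -> 68
Result: 68

68


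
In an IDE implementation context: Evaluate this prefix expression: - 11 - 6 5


Parsing prefix expression: - 11 - 6 5
Step 1: Innermost operation '- 6 5'
  6 - 5 = 1
Step 2: Outer operation '- 11 [1]'
  11 - 1 = 10

10


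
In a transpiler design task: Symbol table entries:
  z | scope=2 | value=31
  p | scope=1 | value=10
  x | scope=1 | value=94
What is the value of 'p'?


Searching symbol table for 'p':
  z | scope=2 | value=31
  p | scope=1 | value=10 <- MATCH
  x | scope=1 | value=94
Found 'p' at scope 1 with value 10

10


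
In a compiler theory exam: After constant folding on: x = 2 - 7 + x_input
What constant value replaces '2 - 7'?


Identifying constant sub-expression:
  Original: x = 2 - 7 + x_input
  2 and 7 are both compile-time constants
  Evaluating: 2 - 7 = -5
  After folding: x = -5 + x_input

-5


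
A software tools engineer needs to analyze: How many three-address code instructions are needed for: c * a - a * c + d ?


Expression: c * a - a * c + d
Generating three-address code (respecting * over +/- precedence):
  Instruction 1: t1 = c * a
  Instruction 2: t2 = a * c
  Instruction 3: t3 = t1 - t2
  Instruction 4: t4 = t3 + d
Total instructions: 4

4


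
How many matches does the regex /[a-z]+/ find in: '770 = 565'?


Pattern: /[a-z]+/ (identifiers)
Input: '770 = 565'
Scanning for matches:
Total matches: 0

0


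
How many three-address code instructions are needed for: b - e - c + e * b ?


Expression: b - e - c + e * b
Generating three-address code (respecting * over +/- precedence):
  Instruction 1: t1 = e * b
  Instruction 2: t2 = b - e
  Instruction 3: t3 = t2 - c
  Instruction 4: t4 = t3 + t1
Total instructions: 4

4


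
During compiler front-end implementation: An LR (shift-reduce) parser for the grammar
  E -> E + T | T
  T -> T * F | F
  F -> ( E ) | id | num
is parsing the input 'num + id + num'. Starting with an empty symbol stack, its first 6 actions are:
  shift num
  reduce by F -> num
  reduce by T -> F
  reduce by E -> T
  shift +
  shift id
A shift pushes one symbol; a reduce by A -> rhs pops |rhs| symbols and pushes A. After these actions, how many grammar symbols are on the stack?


Tracking the symbol stack through each action:
  Action 1: shift 'num' : push -> stack = [num] (size 1)
  Action 2: reduce by F -> num : pop 1, push F -> stack = [F] (size 1)
  Action 3: reduce by T -> F : pop 1, push T -> stack = [T] (size 1)
  Action 4: reduce by E -> T : pop 1, push E -> stack = [E] (size 1)
  Action 5: shift '+' : push -> stack = [E, +] (size 2)
  Action 6: shift 'id' : push -> stack = [E, +, id] (size 3)
Final stack size: 3

3


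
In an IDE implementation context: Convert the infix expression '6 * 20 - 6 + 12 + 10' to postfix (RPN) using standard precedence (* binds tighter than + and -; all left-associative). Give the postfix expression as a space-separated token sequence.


Applying the shunting-yard algorithm:
  Operand 6 -> output
  Push '*' onto operator stack -> op-stack: [*]
  Operand 20 -> output
  See '-' (prec 1); top '*' (prec 2) >= it -> pop '*' to output
  Push '-' onto operator stack -> op-stack: [-]
  Operand 6 -> output
  See '+' (prec 1); top '-' (prec 1) >= it -> pop '-' to output
  Push '+' onto operator stack -> op-stack: [+]
  Operand 12 -> output
  See '+' (prec 1); top '+' (prec 1) >= it -> pop '+' to output
  Push '+' onto operator stack -> op-stack: [+]
  Operand 10 -> output
  End of input: pop '+' to output
Postfix result: 6 20 * 6 - 12 + 10 +

6 20 * 6 - 12 + 10 +


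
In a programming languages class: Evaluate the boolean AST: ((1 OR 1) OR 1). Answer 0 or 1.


Step 1: Evaluate inner node
  1 OR 1 = 1
Step 2: Evaluate root node
  1 OR 1 = 1

1


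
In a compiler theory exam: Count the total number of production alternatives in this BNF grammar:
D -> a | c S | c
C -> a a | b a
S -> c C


Counting alternatives per rule:
  D: 3 alternative(s)
  C: 2 alternative(s)
  S: 1 alternative(s)
Sum: 3 + 2 + 1 = 6

6


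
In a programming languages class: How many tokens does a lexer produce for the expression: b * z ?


Scanning 'b * z'
Token 1: 'b' -> identifier
Token 2: '*' -> operator
Token 3: 'z' -> identifier
Total tokens: 3

3


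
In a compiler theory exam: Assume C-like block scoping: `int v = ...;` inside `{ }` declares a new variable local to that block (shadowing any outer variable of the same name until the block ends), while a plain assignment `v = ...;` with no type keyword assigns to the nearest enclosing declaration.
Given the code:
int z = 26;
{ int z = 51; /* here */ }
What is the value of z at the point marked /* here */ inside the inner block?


Analyzing scoping rules:
Outer scope: declares z = 26
Inner block: 'int z = 51;' declares a NEW z that shadows the outer one
Inside the block the inner declaration is in scope -> 51
Result: 51

51


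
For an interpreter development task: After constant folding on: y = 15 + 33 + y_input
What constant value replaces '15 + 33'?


Identifying constant sub-expression:
  Original: y = 15 + 33 + y_input
  15 and 33 are both compile-time constants
  Evaluating: 15 + 33 = 48
  After folding: y = 48 + y_input

48


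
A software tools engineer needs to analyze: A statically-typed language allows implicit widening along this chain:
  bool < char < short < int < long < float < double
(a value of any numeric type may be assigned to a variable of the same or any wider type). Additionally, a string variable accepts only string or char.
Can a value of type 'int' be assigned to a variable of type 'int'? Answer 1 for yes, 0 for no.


Target variable type: int
Source value type: int
Numeric ranks: int=3, int=3
Widening allowed iff rank(source) <= rank(target): 3 <= 3? Yes
Result: 1

1


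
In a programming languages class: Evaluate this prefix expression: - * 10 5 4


Parsing prefix expression: - * 10 5 4
Step 1: Innermost operation '* 10 5'
  10 * 5 = 50
Step 2: Outer operation '- [50] 4'
  50 - 4 = 46

46


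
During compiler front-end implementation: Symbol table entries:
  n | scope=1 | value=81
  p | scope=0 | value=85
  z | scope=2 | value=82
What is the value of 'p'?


Searching symbol table for 'p':
  n | scope=1 | value=81
  p | scope=0 | value=85 <- MATCH
  z | scope=2 | value=82
Found 'p' at scope 0 with value 85

85


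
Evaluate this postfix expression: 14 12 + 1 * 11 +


Processing tokens left to right:
Push 14, Push 12
Pop 14 and 12, compute 14 + 12 = 26, push 26
Push 1
Pop 26 and 1, compute 26 * 1 = 26, push 26
Push 11
Pop 26 and 11, compute 26 + 11 = 37, push 37
Stack result: 37

37


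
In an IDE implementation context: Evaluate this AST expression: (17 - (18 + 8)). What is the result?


Expression: (17 - (18 + 8))
Evaluating step by step:
  18 + 8 = 26
  17 - 26 = -9
Result: -9

-9


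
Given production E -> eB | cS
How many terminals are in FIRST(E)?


Production: E -> eB | cS
Examining each alternative for leading terminals:
  E -> eB : first terminal = 'e'
  E -> cS : first terminal = 'c'
FIRST(E) = {c, e}
Count: 2

2


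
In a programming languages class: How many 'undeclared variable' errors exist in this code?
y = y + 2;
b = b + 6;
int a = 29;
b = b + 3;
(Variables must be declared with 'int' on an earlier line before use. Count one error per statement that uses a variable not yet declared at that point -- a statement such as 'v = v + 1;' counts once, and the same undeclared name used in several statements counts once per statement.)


Scanning code line by line:
  Line 1: use 'y' -> ERROR (undeclared)
  Line 2: use 'b' -> ERROR (undeclared)
  Line 3: declare 'a' -> declared = ['a']
  Line 4: use 'b' -> ERROR (undeclared)
Total undeclared variable errors: 3

3


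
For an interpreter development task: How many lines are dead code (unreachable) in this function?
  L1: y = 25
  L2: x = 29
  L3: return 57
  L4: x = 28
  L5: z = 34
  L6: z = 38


Analyzing control flow:
  L1: reachable (before return)
  L2: reachable (before return)
  L3: reachable (return statement)
  L4: DEAD (after return at L3)
  L5: DEAD (after return at L3)
  L6: DEAD (after return at L3)
Return at L3, total lines = 6
Dead lines: L4 through L6
Count: 3

3
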